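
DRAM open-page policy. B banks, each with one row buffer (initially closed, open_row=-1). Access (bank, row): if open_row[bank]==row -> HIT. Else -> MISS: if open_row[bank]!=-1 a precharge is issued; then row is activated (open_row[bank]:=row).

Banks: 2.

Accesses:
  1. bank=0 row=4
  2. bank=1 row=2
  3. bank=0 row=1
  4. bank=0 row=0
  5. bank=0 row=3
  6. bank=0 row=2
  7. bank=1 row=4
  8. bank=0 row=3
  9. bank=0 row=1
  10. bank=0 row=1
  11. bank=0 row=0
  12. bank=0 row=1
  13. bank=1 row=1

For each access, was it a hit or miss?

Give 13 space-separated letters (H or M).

Acc 1: bank0 row4 -> MISS (open row4); precharges=0
Acc 2: bank1 row2 -> MISS (open row2); precharges=0
Acc 3: bank0 row1 -> MISS (open row1); precharges=1
Acc 4: bank0 row0 -> MISS (open row0); precharges=2
Acc 5: bank0 row3 -> MISS (open row3); precharges=3
Acc 6: bank0 row2 -> MISS (open row2); precharges=4
Acc 7: bank1 row4 -> MISS (open row4); precharges=5
Acc 8: bank0 row3 -> MISS (open row3); precharges=6
Acc 9: bank0 row1 -> MISS (open row1); precharges=7
Acc 10: bank0 row1 -> HIT
Acc 11: bank0 row0 -> MISS (open row0); precharges=8
Acc 12: bank0 row1 -> MISS (open row1); precharges=9
Acc 13: bank1 row1 -> MISS (open row1); precharges=10

Answer: M M M M M M M M M H M M M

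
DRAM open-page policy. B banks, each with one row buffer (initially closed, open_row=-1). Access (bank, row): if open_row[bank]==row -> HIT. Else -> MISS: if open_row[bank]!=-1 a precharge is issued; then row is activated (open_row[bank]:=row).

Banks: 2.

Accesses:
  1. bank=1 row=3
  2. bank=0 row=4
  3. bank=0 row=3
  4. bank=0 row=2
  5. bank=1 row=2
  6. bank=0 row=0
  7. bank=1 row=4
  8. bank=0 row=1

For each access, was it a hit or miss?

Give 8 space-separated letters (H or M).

Acc 1: bank1 row3 -> MISS (open row3); precharges=0
Acc 2: bank0 row4 -> MISS (open row4); precharges=0
Acc 3: bank0 row3 -> MISS (open row3); precharges=1
Acc 4: bank0 row2 -> MISS (open row2); precharges=2
Acc 5: bank1 row2 -> MISS (open row2); precharges=3
Acc 6: bank0 row0 -> MISS (open row0); precharges=4
Acc 7: bank1 row4 -> MISS (open row4); precharges=5
Acc 8: bank0 row1 -> MISS (open row1); precharges=6

Answer: M M M M M M M M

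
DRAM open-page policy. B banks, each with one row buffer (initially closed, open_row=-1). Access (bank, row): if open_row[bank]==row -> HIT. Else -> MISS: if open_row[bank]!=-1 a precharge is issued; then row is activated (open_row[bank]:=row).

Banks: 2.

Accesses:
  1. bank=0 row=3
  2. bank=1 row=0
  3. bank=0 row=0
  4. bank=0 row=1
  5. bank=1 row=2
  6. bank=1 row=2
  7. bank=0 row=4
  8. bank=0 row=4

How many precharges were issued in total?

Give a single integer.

Answer: 4

Derivation:
Acc 1: bank0 row3 -> MISS (open row3); precharges=0
Acc 2: bank1 row0 -> MISS (open row0); precharges=0
Acc 3: bank0 row0 -> MISS (open row0); precharges=1
Acc 4: bank0 row1 -> MISS (open row1); precharges=2
Acc 5: bank1 row2 -> MISS (open row2); precharges=3
Acc 6: bank1 row2 -> HIT
Acc 7: bank0 row4 -> MISS (open row4); precharges=4
Acc 8: bank0 row4 -> HIT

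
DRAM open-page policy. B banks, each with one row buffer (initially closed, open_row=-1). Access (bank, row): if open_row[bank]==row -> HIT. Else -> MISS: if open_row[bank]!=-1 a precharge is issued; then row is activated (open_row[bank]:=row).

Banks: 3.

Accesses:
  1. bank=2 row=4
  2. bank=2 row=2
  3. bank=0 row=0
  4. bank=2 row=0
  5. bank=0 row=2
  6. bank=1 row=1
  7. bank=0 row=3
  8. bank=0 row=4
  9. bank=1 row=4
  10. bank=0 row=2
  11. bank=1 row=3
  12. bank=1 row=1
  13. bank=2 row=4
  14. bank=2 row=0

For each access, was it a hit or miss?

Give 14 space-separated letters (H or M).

Answer: M M M M M M M M M M M M M M

Derivation:
Acc 1: bank2 row4 -> MISS (open row4); precharges=0
Acc 2: bank2 row2 -> MISS (open row2); precharges=1
Acc 3: bank0 row0 -> MISS (open row0); precharges=1
Acc 4: bank2 row0 -> MISS (open row0); precharges=2
Acc 5: bank0 row2 -> MISS (open row2); precharges=3
Acc 6: bank1 row1 -> MISS (open row1); precharges=3
Acc 7: bank0 row3 -> MISS (open row3); precharges=4
Acc 8: bank0 row4 -> MISS (open row4); precharges=5
Acc 9: bank1 row4 -> MISS (open row4); precharges=6
Acc 10: bank0 row2 -> MISS (open row2); precharges=7
Acc 11: bank1 row3 -> MISS (open row3); precharges=8
Acc 12: bank1 row1 -> MISS (open row1); precharges=9
Acc 13: bank2 row4 -> MISS (open row4); precharges=10
Acc 14: bank2 row0 -> MISS (open row0); precharges=11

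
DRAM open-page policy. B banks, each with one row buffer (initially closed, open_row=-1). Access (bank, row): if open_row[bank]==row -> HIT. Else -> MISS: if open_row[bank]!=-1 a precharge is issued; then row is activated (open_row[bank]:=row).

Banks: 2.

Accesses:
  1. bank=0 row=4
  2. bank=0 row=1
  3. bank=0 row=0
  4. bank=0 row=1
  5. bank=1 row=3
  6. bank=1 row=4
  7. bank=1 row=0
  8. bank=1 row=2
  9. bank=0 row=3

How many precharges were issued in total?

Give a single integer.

Answer: 7

Derivation:
Acc 1: bank0 row4 -> MISS (open row4); precharges=0
Acc 2: bank0 row1 -> MISS (open row1); precharges=1
Acc 3: bank0 row0 -> MISS (open row0); precharges=2
Acc 4: bank0 row1 -> MISS (open row1); precharges=3
Acc 5: bank1 row3 -> MISS (open row3); precharges=3
Acc 6: bank1 row4 -> MISS (open row4); precharges=4
Acc 7: bank1 row0 -> MISS (open row0); precharges=5
Acc 8: bank1 row2 -> MISS (open row2); precharges=6
Acc 9: bank0 row3 -> MISS (open row3); precharges=7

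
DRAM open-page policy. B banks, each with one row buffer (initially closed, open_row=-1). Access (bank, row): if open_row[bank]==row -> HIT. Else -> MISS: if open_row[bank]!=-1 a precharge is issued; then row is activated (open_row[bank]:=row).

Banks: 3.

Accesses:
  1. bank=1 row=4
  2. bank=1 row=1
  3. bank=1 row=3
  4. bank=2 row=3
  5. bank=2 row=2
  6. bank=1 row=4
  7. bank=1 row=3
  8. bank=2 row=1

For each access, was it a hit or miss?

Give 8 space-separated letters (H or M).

Answer: M M M M M M M M

Derivation:
Acc 1: bank1 row4 -> MISS (open row4); precharges=0
Acc 2: bank1 row1 -> MISS (open row1); precharges=1
Acc 3: bank1 row3 -> MISS (open row3); precharges=2
Acc 4: bank2 row3 -> MISS (open row3); precharges=2
Acc 5: bank2 row2 -> MISS (open row2); precharges=3
Acc 6: bank1 row4 -> MISS (open row4); precharges=4
Acc 7: bank1 row3 -> MISS (open row3); precharges=5
Acc 8: bank2 row1 -> MISS (open row1); precharges=6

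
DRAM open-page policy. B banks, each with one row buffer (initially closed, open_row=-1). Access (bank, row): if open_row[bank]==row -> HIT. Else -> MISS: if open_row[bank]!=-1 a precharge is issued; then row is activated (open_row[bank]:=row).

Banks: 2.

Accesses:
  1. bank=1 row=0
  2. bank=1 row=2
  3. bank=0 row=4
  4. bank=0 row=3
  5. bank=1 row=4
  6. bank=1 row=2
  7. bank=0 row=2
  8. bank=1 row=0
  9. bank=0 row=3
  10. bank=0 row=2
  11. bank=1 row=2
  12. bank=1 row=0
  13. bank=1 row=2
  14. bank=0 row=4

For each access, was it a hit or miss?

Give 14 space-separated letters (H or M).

Acc 1: bank1 row0 -> MISS (open row0); precharges=0
Acc 2: bank1 row2 -> MISS (open row2); precharges=1
Acc 3: bank0 row4 -> MISS (open row4); precharges=1
Acc 4: bank0 row3 -> MISS (open row3); precharges=2
Acc 5: bank1 row4 -> MISS (open row4); precharges=3
Acc 6: bank1 row2 -> MISS (open row2); precharges=4
Acc 7: bank0 row2 -> MISS (open row2); precharges=5
Acc 8: bank1 row0 -> MISS (open row0); precharges=6
Acc 9: bank0 row3 -> MISS (open row3); precharges=7
Acc 10: bank0 row2 -> MISS (open row2); precharges=8
Acc 11: bank1 row2 -> MISS (open row2); precharges=9
Acc 12: bank1 row0 -> MISS (open row0); precharges=10
Acc 13: bank1 row2 -> MISS (open row2); precharges=11
Acc 14: bank0 row4 -> MISS (open row4); precharges=12

Answer: M M M M M M M M M M M M M M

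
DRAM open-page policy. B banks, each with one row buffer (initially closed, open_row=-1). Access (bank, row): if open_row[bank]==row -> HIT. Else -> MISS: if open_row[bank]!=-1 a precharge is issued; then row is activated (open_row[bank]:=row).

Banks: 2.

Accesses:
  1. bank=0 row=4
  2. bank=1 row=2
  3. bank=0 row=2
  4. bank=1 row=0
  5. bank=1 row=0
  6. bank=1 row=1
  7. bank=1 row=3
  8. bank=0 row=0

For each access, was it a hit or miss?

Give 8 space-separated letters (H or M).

Acc 1: bank0 row4 -> MISS (open row4); precharges=0
Acc 2: bank1 row2 -> MISS (open row2); precharges=0
Acc 3: bank0 row2 -> MISS (open row2); precharges=1
Acc 4: bank1 row0 -> MISS (open row0); precharges=2
Acc 5: bank1 row0 -> HIT
Acc 6: bank1 row1 -> MISS (open row1); precharges=3
Acc 7: bank1 row3 -> MISS (open row3); precharges=4
Acc 8: bank0 row0 -> MISS (open row0); precharges=5

Answer: M M M M H M M M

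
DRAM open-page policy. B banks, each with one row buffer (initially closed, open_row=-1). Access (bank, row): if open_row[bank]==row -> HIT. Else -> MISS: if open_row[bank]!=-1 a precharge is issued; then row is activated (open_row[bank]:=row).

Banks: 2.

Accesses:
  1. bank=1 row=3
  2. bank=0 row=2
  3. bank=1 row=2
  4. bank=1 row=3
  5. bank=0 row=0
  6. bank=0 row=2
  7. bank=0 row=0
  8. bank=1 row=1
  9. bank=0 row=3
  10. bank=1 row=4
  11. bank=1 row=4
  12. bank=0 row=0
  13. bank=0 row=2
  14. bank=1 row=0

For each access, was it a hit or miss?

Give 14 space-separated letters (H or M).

Answer: M M M M M M M M M M H M M M

Derivation:
Acc 1: bank1 row3 -> MISS (open row3); precharges=0
Acc 2: bank0 row2 -> MISS (open row2); precharges=0
Acc 3: bank1 row2 -> MISS (open row2); precharges=1
Acc 4: bank1 row3 -> MISS (open row3); precharges=2
Acc 5: bank0 row0 -> MISS (open row0); precharges=3
Acc 6: bank0 row2 -> MISS (open row2); precharges=4
Acc 7: bank0 row0 -> MISS (open row0); precharges=5
Acc 8: bank1 row1 -> MISS (open row1); precharges=6
Acc 9: bank0 row3 -> MISS (open row3); precharges=7
Acc 10: bank1 row4 -> MISS (open row4); precharges=8
Acc 11: bank1 row4 -> HIT
Acc 12: bank0 row0 -> MISS (open row0); precharges=9
Acc 13: bank0 row2 -> MISS (open row2); precharges=10
Acc 14: bank1 row0 -> MISS (open row0); precharges=11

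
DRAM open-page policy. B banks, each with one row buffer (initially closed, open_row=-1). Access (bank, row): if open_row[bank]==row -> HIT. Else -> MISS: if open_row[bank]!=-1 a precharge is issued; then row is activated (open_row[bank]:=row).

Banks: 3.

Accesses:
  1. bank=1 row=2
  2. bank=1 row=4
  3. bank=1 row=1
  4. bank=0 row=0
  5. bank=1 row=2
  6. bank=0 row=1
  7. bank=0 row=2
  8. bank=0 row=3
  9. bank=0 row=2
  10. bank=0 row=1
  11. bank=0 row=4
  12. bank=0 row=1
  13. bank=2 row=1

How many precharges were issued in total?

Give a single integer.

Answer: 10

Derivation:
Acc 1: bank1 row2 -> MISS (open row2); precharges=0
Acc 2: bank1 row4 -> MISS (open row4); precharges=1
Acc 3: bank1 row1 -> MISS (open row1); precharges=2
Acc 4: bank0 row0 -> MISS (open row0); precharges=2
Acc 5: bank1 row2 -> MISS (open row2); precharges=3
Acc 6: bank0 row1 -> MISS (open row1); precharges=4
Acc 7: bank0 row2 -> MISS (open row2); precharges=5
Acc 8: bank0 row3 -> MISS (open row3); precharges=6
Acc 9: bank0 row2 -> MISS (open row2); precharges=7
Acc 10: bank0 row1 -> MISS (open row1); precharges=8
Acc 11: bank0 row4 -> MISS (open row4); precharges=9
Acc 12: bank0 row1 -> MISS (open row1); precharges=10
Acc 13: bank2 row1 -> MISS (open row1); precharges=10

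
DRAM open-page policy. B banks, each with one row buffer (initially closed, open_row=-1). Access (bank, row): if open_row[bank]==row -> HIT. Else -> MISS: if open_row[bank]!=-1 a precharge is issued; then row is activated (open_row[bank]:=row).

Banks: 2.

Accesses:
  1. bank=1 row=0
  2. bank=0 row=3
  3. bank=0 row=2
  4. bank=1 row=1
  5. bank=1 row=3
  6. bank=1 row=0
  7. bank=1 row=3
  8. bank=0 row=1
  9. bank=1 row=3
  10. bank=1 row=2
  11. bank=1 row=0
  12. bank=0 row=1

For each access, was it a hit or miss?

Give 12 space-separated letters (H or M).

Answer: M M M M M M M M H M M H

Derivation:
Acc 1: bank1 row0 -> MISS (open row0); precharges=0
Acc 2: bank0 row3 -> MISS (open row3); precharges=0
Acc 3: bank0 row2 -> MISS (open row2); precharges=1
Acc 4: bank1 row1 -> MISS (open row1); precharges=2
Acc 5: bank1 row3 -> MISS (open row3); precharges=3
Acc 6: bank1 row0 -> MISS (open row0); precharges=4
Acc 7: bank1 row3 -> MISS (open row3); precharges=5
Acc 8: bank0 row1 -> MISS (open row1); precharges=6
Acc 9: bank1 row3 -> HIT
Acc 10: bank1 row2 -> MISS (open row2); precharges=7
Acc 11: bank1 row0 -> MISS (open row0); precharges=8
Acc 12: bank0 row1 -> HIT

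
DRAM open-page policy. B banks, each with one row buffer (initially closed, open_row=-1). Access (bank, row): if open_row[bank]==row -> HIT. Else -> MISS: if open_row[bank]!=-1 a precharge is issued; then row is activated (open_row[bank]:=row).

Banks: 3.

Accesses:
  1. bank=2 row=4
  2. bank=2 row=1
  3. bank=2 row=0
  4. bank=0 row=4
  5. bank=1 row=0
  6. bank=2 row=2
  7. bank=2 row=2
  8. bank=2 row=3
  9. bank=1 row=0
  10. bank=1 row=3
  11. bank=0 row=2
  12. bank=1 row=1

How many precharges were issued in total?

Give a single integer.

Acc 1: bank2 row4 -> MISS (open row4); precharges=0
Acc 2: bank2 row1 -> MISS (open row1); precharges=1
Acc 3: bank2 row0 -> MISS (open row0); precharges=2
Acc 4: bank0 row4 -> MISS (open row4); precharges=2
Acc 5: bank1 row0 -> MISS (open row0); precharges=2
Acc 6: bank2 row2 -> MISS (open row2); precharges=3
Acc 7: bank2 row2 -> HIT
Acc 8: bank2 row3 -> MISS (open row3); precharges=4
Acc 9: bank1 row0 -> HIT
Acc 10: bank1 row3 -> MISS (open row3); precharges=5
Acc 11: bank0 row2 -> MISS (open row2); precharges=6
Acc 12: bank1 row1 -> MISS (open row1); precharges=7

Answer: 7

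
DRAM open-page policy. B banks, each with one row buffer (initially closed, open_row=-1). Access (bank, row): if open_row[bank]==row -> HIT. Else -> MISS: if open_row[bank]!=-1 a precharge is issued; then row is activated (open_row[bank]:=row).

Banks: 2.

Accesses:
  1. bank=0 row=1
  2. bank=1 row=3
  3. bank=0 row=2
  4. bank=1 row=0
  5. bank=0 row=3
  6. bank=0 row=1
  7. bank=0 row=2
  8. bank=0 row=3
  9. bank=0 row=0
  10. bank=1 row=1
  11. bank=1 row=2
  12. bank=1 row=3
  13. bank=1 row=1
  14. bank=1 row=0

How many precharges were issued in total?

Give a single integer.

Acc 1: bank0 row1 -> MISS (open row1); precharges=0
Acc 2: bank1 row3 -> MISS (open row3); precharges=0
Acc 3: bank0 row2 -> MISS (open row2); precharges=1
Acc 4: bank1 row0 -> MISS (open row0); precharges=2
Acc 5: bank0 row3 -> MISS (open row3); precharges=3
Acc 6: bank0 row1 -> MISS (open row1); precharges=4
Acc 7: bank0 row2 -> MISS (open row2); precharges=5
Acc 8: bank0 row3 -> MISS (open row3); precharges=6
Acc 9: bank0 row0 -> MISS (open row0); precharges=7
Acc 10: bank1 row1 -> MISS (open row1); precharges=8
Acc 11: bank1 row2 -> MISS (open row2); precharges=9
Acc 12: bank1 row3 -> MISS (open row3); precharges=10
Acc 13: bank1 row1 -> MISS (open row1); precharges=11
Acc 14: bank1 row0 -> MISS (open row0); precharges=12

Answer: 12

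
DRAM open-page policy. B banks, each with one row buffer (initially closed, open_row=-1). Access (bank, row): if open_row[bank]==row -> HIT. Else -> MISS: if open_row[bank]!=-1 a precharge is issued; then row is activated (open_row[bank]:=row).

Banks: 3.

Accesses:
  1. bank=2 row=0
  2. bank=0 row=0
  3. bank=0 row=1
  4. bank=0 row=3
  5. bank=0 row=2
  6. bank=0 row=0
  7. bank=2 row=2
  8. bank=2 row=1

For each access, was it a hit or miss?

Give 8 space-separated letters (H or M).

Acc 1: bank2 row0 -> MISS (open row0); precharges=0
Acc 2: bank0 row0 -> MISS (open row0); precharges=0
Acc 3: bank0 row1 -> MISS (open row1); precharges=1
Acc 4: bank0 row3 -> MISS (open row3); precharges=2
Acc 5: bank0 row2 -> MISS (open row2); precharges=3
Acc 6: bank0 row0 -> MISS (open row0); precharges=4
Acc 7: bank2 row2 -> MISS (open row2); precharges=5
Acc 8: bank2 row1 -> MISS (open row1); precharges=6

Answer: M M M M M M M M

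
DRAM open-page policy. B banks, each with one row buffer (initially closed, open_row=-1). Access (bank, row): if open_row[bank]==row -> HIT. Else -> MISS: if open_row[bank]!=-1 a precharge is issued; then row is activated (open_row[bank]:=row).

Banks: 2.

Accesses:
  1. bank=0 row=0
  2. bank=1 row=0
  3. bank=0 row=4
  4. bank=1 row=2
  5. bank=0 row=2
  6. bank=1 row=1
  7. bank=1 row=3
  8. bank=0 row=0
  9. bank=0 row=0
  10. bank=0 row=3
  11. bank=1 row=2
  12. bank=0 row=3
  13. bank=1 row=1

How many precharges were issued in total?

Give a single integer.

Answer: 9

Derivation:
Acc 1: bank0 row0 -> MISS (open row0); precharges=0
Acc 2: bank1 row0 -> MISS (open row0); precharges=0
Acc 3: bank0 row4 -> MISS (open row4); precharges=1
Acc 4: bank1 row2 -> MISS (open row2); precharges=2
Acc 5: bank0 row2 -> MISS (open row2); precharges=3
Acc 6: bank1 row1 -> MISS (open row1); precharges=4
Acc 7: bank1 row3 -> MISS (open row3); precharges=5
Acc 8: bank0 row0 -> MISS (open row0); precharges=6
Acc 9: bank0 row0 -> HIT
Acc 10: bank0 row3 -> MISS (open row3); precharges=7
Acc 11: bank1 row2 -> MISS (open row2); precharges=8
Acc 12: bank0 row3 -> HIT
Acc 13: bank1 row1 -> MISS (open row1); precharges=9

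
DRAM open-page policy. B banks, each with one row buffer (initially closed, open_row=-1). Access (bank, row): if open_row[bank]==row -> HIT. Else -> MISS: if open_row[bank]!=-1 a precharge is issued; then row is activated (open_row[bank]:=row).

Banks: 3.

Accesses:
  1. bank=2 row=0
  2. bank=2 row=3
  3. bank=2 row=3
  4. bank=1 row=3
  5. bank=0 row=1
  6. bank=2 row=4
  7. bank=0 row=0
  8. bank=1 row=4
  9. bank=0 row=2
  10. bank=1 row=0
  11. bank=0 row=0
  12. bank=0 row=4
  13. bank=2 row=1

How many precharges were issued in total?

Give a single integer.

Answer: 9

Derivation:
Acc 1: bank2 row0 -> MISS (open row0); precharges=0
Acc 2: bank2 row3 -> MISS (open row3); precharges=1
Acc 3: bank2 row3 -> HIT
Acc 4: bank1 row3 -> MISS (open row3); precharges=1
Acc 5: bank0 row1 -> MISS (open row1); precharges=1
Acc 6: bank2 row4 -> MISS (open row4); precharges=2
Acc 7: bank0 row0 -> MISS (open row0); precharges=3
Acc 8: bank1 row4 -> MISS (open row4); precharges=4
Acc 9: bank0 row2 -> MISS (open row2); precharges=5
Acc 10: bank1 row0 -> MISS (open row0); precharges=6
Acc 11: bank0 row0 -> MISS (open row0); precharges=7
Acc 12: bank0 row4 -> MISS (open row4); precharges=8
Acc 13: bank2 row1 -> MISS (open row1); precharges=9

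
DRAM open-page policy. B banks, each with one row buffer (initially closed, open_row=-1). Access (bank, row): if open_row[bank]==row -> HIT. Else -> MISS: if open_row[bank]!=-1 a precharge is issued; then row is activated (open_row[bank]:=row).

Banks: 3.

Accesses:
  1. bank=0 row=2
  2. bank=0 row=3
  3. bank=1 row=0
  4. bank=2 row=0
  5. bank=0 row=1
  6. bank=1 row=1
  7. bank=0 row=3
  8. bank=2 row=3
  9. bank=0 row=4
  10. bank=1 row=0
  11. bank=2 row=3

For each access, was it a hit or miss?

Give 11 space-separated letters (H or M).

Answer: M M M M M M M M M M H

Derivation:
Acc 1: bank0 row2 -> MISS (open row2); precharges=0
Acc 2: bank0 row3 -> MISS (open row3); precharges=1
Acc 3: bank1 row0 -> MISS (open row0); precharges=1
Acc 4: bank2 row0 -> MISS (open row0); precharges=1
Acc 5: bank0 row1 -> MISS (open row1); precharges=2
Acc 6: bank1 row1 -> MISS (open row1); precharges=3
Acc 7: bank0 row3 -> MISS (open row3); precharges=4
Acc 8: bank2 row3 -> MISS (open row3); precharges=5
Acc 9: bank0 row4 -> MISS (open row4); precharges=6
Acc 10: bank1 row0 -> MISS (open row0); precharges=7
Acc 11: bank2 row3 -> HIT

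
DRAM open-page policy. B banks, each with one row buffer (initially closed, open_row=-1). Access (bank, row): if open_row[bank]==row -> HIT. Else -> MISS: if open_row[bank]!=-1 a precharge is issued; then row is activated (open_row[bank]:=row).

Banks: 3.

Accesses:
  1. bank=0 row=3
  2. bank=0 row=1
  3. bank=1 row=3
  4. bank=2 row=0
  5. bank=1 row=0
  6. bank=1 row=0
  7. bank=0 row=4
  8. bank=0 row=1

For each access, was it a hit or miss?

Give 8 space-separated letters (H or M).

Answer: M M M M M H M M

Derivation:
Acc 1: bank0 row3 -> MISS (open row3); precharges=0
Acc 2: bank0 row1 -> MISS (open row1); precharges=1
Acc 3: bank1 row3 -> MISS (open row3); precharges=1
Acc 4: bank2 row0 -> MISS (open row0); precharges=1
Acc 5: bank1 row0 -> MISS (open row0); precharges=2
Acc 6: bank1 row0 -> HIT
Acc 7: bank0 row4 -> MISS (open row4); precharges=3
Acc 8: bank0 row1 -> MISS (open row1); precharges=4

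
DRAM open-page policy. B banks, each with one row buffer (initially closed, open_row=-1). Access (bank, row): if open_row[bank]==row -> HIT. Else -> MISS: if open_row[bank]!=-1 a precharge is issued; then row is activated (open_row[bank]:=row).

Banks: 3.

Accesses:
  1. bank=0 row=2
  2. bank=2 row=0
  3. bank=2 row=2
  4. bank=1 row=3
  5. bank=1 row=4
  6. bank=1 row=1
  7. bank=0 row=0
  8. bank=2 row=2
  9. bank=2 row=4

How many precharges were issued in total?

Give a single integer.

Acc 1: bank0 row2 -> MISS (open row2); precharges=0
Acc 2: bank2 row0 -> MISS (open row0); precharges=0
Acc 3: bank2 row2 -> MISS (open row2); precharges=1
Acc 4: bank1 row3 -> MISS (open row3); precharges=1
Acc 5: bank1 row4 -> MISS (open row4); precharges=2
Acc 6: bank1 row1 -> MISS (open row1); precharges=3
Acc 7: bank0 row0 -> MISS (open row0); precharges=4
Acc 8: bank2 row2 -> HIT
Acc 9: bank2 row4 -> MISS (open row4); precharges=5

Answer: 5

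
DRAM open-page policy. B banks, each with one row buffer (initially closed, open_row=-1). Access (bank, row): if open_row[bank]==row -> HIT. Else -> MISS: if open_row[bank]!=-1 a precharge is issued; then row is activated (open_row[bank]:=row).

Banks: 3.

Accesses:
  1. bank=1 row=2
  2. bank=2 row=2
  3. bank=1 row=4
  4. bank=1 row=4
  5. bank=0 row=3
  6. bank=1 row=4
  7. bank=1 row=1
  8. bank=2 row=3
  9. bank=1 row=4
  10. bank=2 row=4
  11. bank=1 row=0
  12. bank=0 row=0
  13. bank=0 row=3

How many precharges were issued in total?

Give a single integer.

Answer: 8

Derivation:
Acc 1: bank1 row2 -> MISS (open row2); precharges=0
Acc 2: bank2 row2 -> MISS (open row2); precharges=0
Acc 3: bank1 row4 -> MISS (open row4); precharges=1
Acc 4: bank1 row4 -> HIT
Acc 5: bank0 row3 -> MISS (open row3); precharges=1
Acc 6: bank1 row4 -> HIT
Acc 7: bank1 row1 -> MISS (open row1); precharges=2
Acc 8: bank2 row3 -> MISS (open row3); precharges=3
Acc 9: bank1 row4 -> MISS (open row4); precharges=4
Acc 10: bank2 row4 -> MISS (open row4); precharges=5
Acc 11: bank1 row0 -> MISS (open row0); precharges=6
Acc 12: bank0 row0 -> MISS (open row0); precharges=7
Acc 13: bank0 row3 -> MISS (open row3); precharges=8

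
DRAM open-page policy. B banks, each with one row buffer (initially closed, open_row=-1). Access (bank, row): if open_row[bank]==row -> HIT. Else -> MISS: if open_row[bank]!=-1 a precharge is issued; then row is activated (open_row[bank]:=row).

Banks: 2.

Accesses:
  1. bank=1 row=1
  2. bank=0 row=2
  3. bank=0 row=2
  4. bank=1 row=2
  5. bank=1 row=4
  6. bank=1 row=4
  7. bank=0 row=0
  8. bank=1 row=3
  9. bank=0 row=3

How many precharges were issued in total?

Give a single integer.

Acc 1: bank1 row1 -> MISS (open row1); precharges=0
Acc 2: bank0 row2 -> MISS (open row2); precharges=0
Acc 3: bank0 row2 -> HIT
Acc 4: bank1 row2 -> MISS (open row2); precharges=1
Acc 5: bank1 row4 -> MISS (open row4); precharges=2
Acc 6: bank1 row4 -> HIT
Acc 7: bank0 row0 -> MISS (open row0); precharges=3
Acc 8: bank1 row3 -> MISS (open row3); precharges=4
Acc 9: bank0 row3 -> MISS (open row3); precharges=5

Answer: 5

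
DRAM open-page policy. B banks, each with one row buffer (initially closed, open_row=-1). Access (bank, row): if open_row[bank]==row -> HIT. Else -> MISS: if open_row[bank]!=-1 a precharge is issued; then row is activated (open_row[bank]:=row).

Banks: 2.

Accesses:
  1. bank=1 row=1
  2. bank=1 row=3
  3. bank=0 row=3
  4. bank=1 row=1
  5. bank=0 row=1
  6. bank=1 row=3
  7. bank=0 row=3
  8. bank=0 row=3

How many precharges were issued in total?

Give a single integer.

Answer: 5

Derivation:
Acc 1: bank1 row1 -> MISS (open row1); precharges=0
Acc 2: bank1 row3 -> MISS (open row3); precharges=1
Acc 3: bank0 row3 -> MISS (open row3); precharges=1
Acc 4: bank1 row1 -> MISS (open row1); precharges=2
Acc 5: bank0 row1 -> MISS (open row1); precharges=3
Acc 6: bank1 row3 -> MISS (open row3); precharges=4
Acc 7: bank0 row3 -> MISS (open row3); precharges=5
Acc 8: bank0 row3 -> HIT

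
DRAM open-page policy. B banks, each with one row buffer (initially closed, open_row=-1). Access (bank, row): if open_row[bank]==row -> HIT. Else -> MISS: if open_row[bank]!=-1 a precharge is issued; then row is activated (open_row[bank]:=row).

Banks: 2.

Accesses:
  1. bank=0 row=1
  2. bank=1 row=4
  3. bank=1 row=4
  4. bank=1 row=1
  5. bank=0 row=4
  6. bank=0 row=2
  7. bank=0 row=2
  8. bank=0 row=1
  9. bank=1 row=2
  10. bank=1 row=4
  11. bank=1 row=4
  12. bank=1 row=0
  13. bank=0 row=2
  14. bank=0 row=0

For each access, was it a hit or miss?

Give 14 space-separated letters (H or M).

Answer: M M H M M M H M M M H M M M

Derivation:
Acc 1: bank0 row1 -> MISS (open row1); precharges=0
Acc 2: bank1 row4 -> MISS (open row4); precharges=0
Acc 3: bank1 row4 -> HIT
Acc 4: bank1 row1 -> MISS (open row1); precharges=1
Acc 5: bank0 row4 -> MISS (open row4); precharges=2
Acc 6: bank0 row2 -> MISS (open row2); precharges=3
Acc 7: bank0 row2 -> HIT
Acc 8: bank0 row1 -> MISS (open row1); precharges=4
Acc 9: bank1 row2 -> MISS (open row2); precharges=5
Acc 10: bank1 row4 -> MISS (open row4); precharges=6
Acc 11: bank1 row4 -> HIT
Acc 12: bank1 row0 -> MISS (open row0); precharges=7
Acc 13: bank0 row2 -> MISS (open row2); precharges=8
Acc 14: bank0 row0 -> MISS (open row0); precharges=9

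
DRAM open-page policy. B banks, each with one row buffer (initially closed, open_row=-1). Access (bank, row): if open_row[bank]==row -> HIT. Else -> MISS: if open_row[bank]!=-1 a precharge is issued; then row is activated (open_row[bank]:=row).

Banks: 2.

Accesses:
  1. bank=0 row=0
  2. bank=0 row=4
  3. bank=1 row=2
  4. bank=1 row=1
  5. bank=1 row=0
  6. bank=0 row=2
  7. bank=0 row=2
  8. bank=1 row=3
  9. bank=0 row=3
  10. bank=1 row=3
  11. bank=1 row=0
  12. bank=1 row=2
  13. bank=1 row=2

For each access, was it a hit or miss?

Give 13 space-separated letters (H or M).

Answer: M M M M M M H M M H M M H

Derivation:
Acc 1: bank0 row0 -> MISS (open row0); precharges=0
Acc 2: bank0 row4 -> MISS (open row4); precharges=1
Acc 3: bank1 row2 -> MISS (open row2); precharges=1
Acc 4: bank1 row1 -> MISS (open row1); precharges=2
Acc 5: bank1 row0 -> MISS (open row0); precharges=3
Acc 6: bank0 row2 -> MISS (open row2); precharges=4
Acc 7: bank0 row2 -> HIT
Acc 8: bank1 row3 -> MISS (open row3); precharges=5
Acc 9: bank0 row3 -> MISS (open row3); precharges=6
Acc 10: bank1 row3 -> HIT
Acc 11: bank1 row0 -> MISS (open row0); precharges=7
Acc 12: bank1 row2 -> MISS (open row2); precharges=8
Acc 13: bank1 row2 -> HIT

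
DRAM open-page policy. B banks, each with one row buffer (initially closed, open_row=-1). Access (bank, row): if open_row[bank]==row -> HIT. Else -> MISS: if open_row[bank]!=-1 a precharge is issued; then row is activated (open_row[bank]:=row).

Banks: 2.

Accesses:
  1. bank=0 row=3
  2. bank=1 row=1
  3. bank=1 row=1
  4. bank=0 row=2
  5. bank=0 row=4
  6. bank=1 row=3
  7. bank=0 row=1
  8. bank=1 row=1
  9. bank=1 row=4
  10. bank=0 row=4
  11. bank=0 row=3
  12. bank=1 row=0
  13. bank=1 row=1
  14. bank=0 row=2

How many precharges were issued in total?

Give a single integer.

Answer: 11

Derivation:
Acc 1: bank0 row3 -> MISS (open row3); precharges=0
Acc 2: bank1 row1 -> MISS (open row1); precharges=0
Acc 3: bank1 row1 -> HIT
Acc 4: bank0 row2 -> MISS (open row2); precharges=1
Acc 5: bank0 row4 -> MISS (open row4); precharges=2
Acc 6: bank1 row3 -> MISS (open row3); precharges=3
Acc 7: bank0 row1 -> MISS (open row1); precharges=4
Acc 8: bank1 row1 -> MISS (open row1); precharges=5
Acc 9: bank1 row4 -> MISS (open row4); precharges=6
Acc 10: bank0 row4 -> MISS (open row4); precharges=7
Acc 11: bank0 row3 -> MISS (open row3); precharges=8
Acc 12: bank1 row0 -> MISS (open row0); precharges=9
Acc 13: bank1 row1 -> MISS (open row1); precharges=10
Acc 14: bank0 row2 -> MISS (open row2); precharges=11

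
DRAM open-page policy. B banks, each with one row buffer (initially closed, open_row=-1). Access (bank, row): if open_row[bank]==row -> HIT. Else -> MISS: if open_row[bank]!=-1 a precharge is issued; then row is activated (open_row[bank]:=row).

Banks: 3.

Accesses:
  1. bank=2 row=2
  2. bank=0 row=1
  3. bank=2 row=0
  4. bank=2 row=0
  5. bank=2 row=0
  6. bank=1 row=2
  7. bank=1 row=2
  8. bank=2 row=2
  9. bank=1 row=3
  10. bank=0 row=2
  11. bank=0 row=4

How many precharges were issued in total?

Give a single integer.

Answer: 5

Derivation:
Acc 1: bank2 row2 -> MISS (open row2); precharges=0
Acc 2: bank0 row1 -> MISS (open row1); precharges=0
Acc 3: bank2 row0 -> MISS (open row0); precharges=1
Acc 4: bank2 row0 -> HIT
Acc 5: bank2 row0 -> HIT
Acc 6: bank1 row2 -> MISS (open row2); precharges=1
Acc 7: bank1 row2 -> HIT
Acc 8: bank2 row2 -> MISS (open row2); precharges=2
Acc 9: bank1 row3 -> MISS (open row3); precharges=3
Acc 10: bank0 row2 -> MISS (open row2); precharges=4
Acc 11: bank0 row4 -> MISS (open row4); precharges=5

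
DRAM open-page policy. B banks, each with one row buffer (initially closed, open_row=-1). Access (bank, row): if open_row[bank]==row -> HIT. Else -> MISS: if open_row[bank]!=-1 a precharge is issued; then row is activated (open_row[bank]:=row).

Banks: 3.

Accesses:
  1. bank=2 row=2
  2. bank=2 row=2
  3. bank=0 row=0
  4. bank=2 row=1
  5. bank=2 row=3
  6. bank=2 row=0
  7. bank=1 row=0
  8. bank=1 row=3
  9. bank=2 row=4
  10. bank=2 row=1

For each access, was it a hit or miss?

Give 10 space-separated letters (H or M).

Answer: M H M M M M M M M M

Derivation:
Acc 1: bank2 row2 -> MISS (open row2); precharges=0
Acc 2: bank2 row2 -> HIT
Acc 3: bank0 row0 -> MISS (open row0); precharges=0
Acc 4: bank2 row1 -> MISS (open row1); precharges=1
Acc 5: bank2 row3 -> MISS (open row3); precharges=2
Acc 6: bank2 row0 -> MISS (open row0); precharges=3
Acc 7: bank1 row0 -> MISS (open row0); precharges=3
Acc 8: bank1 row3 -> MISS (open row3); precharges=4
Acc 9: bank2 row4 -> MISS (open row4); precharges=5
Acc 10: bank2 row1 -> MISS (open row1); precharges=6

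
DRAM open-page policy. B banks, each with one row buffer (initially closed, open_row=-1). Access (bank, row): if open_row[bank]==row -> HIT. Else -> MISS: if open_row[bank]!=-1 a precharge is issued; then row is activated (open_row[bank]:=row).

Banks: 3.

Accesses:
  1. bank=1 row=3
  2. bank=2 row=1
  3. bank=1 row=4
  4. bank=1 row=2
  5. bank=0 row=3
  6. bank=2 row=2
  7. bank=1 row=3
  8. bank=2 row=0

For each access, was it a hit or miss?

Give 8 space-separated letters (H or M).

Acc 1: bank1 row3 -> MISS (open row3); precharges=0
Acc 2: bank2 row1 -> MISS (open row1); precharges=0
Acc 3: bank1 row4 -> MISS (open row4); precharges=1
Acc 4: bank1 row2 -> MISS (open row2); precharges=2
Acc 5: bank0 row3 -> MISS (open row3); precharges=2
Acc 6: bank2 row2 -> MISS (open row2); precharges=3
Acc 7: bank1 row3 -> MISS (open row3); precharges=4
Acc 8: bank2 row0 -> MISS (open row0); precharges=5

Answer: M M M M M M M M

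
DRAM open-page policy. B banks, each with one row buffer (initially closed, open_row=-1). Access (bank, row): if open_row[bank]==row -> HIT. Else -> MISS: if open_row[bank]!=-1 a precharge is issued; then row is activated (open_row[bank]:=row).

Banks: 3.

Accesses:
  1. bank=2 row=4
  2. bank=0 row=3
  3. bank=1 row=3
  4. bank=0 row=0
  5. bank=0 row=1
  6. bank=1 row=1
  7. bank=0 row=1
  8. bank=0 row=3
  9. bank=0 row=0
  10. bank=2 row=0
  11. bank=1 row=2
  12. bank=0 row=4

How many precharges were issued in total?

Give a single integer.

Acc 1: bank2 row4 -> MISS (open row4); precharges=0
Acc 2: bank0 row3 -> MISS (open row3); precharges=0
Acc 3: bank1 row3 -> MISS (open row3); precharges=0
Acc 4: bank0 row0 -> MISS (open row0); precharges=1
Acc 5: bank0 row1 -> MISS (open row1); precharges=2
Acc 6: bank1 row1 -> MISS (open row1); precharges=3
Acc 7: bank0 row1 -> HIT
Acc 8: bank0 row3 -> MISS (open row3); precharges=4
Acc 9: bank0 row0 -> MISS (open row0); precharges=5
Acc 10: bank2 row0 -> MISS (open row0); precharges=6
Acc 11: bank1 row2 -> MISS (open row2); precharges=7
Acc 12: bank0 row4 -> MISS (open row4); precharges=8

Answer: 8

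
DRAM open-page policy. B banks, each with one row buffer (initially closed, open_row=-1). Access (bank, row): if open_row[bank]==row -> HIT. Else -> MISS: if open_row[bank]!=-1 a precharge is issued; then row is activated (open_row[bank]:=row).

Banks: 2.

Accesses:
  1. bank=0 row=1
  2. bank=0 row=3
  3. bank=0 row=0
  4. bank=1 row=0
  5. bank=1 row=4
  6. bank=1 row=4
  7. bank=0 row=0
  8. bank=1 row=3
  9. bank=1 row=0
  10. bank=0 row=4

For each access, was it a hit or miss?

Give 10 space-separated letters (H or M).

Answer: M M M M M H H M M M

Derivation:
Acc 1: bank0 row1 -> MISS (open row1); precharges=0
Acc 2: bank0 row3 -> MISS (open row3); precharges=1
Acc 3: bank0 row0 -> MISS (open row0); precharges=2
Acc 4: bank1 row0 -> MISS (open row0); precharges=2
Acc 5: bank1 row4 -> MISS (open row4); precharges=3
Acc 6: bank1 row4 -> HIT
Acc 7: bank0 row0 -> HIT
Acc 8: bank1 row3 -> MISS (open row3); precharges=4
Acc 9: bank1 row0 -> MISS (open row0); precharges=5
Acc 10: bank0 row4 -> MISS (open row4); precharges=6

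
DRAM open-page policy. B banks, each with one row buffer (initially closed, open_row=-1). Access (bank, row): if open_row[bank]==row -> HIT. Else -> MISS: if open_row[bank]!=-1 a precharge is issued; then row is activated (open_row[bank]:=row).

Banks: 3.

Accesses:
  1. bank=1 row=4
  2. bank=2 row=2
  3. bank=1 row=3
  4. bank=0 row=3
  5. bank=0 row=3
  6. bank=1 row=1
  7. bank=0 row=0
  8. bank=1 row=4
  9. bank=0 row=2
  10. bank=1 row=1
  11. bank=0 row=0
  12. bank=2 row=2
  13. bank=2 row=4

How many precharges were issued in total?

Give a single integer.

Acc 1: bank1 row4 -> MISS (open row4); precharges=0
Acc 2: bank2 row2 -> MISS (open row2); precharges=0
Acc 3: bank1 row3 -> MISS (open row3); precharges=1
Acc 4: bank0 row3 -> MISS (open row3); precharges=1
Acc 5: bank0 row3 -> HIT
Acc 6: bank1 row1 -> MISS (open row1); precharges=2
Acc 7: bank0 row0 -> MISS (open row0); precharges=3
Acc 8: bank1 row4 -> MISS (open row4); precharges=4
Acc 9: bank0 row2 -> MISS (open row2); precharges=5
Acc 10: bank1 row1 -> MISS (open row1); precharges=6
Acc 11: bank0 row0 -> MISS (open row0); precharges=7
Acc 12: bank2 row2 -> HIT
Acc 13: bank2 row4 -> MISS (open row4); precharges=8

Answer: 8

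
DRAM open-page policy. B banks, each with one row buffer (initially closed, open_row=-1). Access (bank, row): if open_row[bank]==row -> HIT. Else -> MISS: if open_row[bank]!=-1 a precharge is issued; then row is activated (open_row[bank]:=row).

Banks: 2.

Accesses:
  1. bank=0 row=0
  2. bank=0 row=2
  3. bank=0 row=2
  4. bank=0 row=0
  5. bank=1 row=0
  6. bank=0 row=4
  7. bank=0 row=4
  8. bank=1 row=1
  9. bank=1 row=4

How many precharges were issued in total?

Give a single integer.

Acc 1: bank0 row0 -> MISS (open row0); precharges=0
Acc 2: bank0 row2 -> MISS (open row2); precharges=1
Acc 3: bank0 row2 -> HIT
Acc 4: bank0 row0 -> MISS (open row0); precharges=2
Acc 5: bank1 row0 -> MISS (open row0); precharges=2
Acc 6: bank0 row4 -> MISS (open row4); precharges=3
Acc 7: bank0 row4 -> HIT
Acc 8: bank1 row1 -> MISS (open row1); precharges=4
Acc 9: bank1 row4 -> MISS (open row4); precharges=5

Answer: 5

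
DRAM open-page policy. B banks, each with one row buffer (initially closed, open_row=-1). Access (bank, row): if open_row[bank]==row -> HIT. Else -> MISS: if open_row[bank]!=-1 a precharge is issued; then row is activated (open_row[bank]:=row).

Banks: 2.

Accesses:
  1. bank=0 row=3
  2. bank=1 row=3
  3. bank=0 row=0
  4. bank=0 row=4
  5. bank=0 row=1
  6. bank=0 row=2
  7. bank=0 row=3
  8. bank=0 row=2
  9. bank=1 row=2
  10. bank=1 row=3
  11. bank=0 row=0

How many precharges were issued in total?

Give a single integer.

Answer: 9

Derivation:
Acc 1: bank0 row3 -> MISS (open row3); precharges=0
Acc 2: bank1 row3 -> MISS (open row3); precharges=0
Acc 3: bank0 row0 -> MISS (open row0); precharges=1
Acc 4: bank0 row4 -> MISS (open row4); precharges=2
Acc 5: bank0 row1 -> MISS (open row1); precharges=3
Acc 6: bank0 row2 -> MISS (open row2); precharges=4
Acc 7: bank0 row3 -> MISS (open row3); precharges=5
Acc 8: bank0 row2 -> MISS (open row2); precharges=6
Acc 9: bank1 row2 -> MISS (open row2); precharges=7
Acc 10: bank1 row3 -> MISS (open row3); precharges=8
Acc 11: bank0 row0 -> MISS (open row0); precharges=9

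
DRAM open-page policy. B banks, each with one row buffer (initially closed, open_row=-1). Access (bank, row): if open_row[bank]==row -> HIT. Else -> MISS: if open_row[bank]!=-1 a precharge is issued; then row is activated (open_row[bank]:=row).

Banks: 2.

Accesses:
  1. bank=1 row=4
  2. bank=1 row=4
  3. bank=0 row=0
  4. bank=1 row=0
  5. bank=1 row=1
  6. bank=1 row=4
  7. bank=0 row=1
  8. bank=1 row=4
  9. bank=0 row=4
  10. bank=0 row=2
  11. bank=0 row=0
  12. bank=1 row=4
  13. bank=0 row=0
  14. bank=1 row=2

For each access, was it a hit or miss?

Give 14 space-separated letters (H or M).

Acc 1: bank1 row4 -> MISS (open row4); precharges=0
Acc 2: bank1 row4 -> HIT
Acc 3: bank0 row0 -> MISS (open row0); precharges=0
Acc 4: bank1 row0 -> MISS (open row0); precharges=1
Acc 5: bank1 row1 -> MISS (open row1); precharges=2
Acc 6: bank1 row4 -> MISS (open row4); precharges=3
Acc 7: bank0 row1 -> MISS (open row1); precharges=4
Acc 8: bank1 row4 -> HIT
Acc 9: bank0 row4 -> MISS (open row4); precharges=5
Acc 10: bank0 row2 -> MISS (open row2); precharges=6
Acc 11: bank0 row0 -> MISS (open row0); precharges=7
Acc 12: bank1 row4 -> HIT
Acc 13: bank0 row0 -> HIT
Acc 14: bank1 row2 -> MISS (open row2); precharges=8

Answer: M H M M M M M H M M M H H M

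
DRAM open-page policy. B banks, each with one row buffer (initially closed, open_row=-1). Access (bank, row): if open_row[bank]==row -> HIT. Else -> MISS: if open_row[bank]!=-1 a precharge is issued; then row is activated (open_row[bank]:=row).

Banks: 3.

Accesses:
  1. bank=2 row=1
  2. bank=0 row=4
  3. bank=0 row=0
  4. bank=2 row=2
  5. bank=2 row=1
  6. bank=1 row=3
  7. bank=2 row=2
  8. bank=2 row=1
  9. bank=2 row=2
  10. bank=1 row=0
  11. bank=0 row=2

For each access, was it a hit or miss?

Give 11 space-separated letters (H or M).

Acc 1: bank2 row1 -> MISS (open row1); precharges=0
Acc 2: bank0 row4 -> MISS (open row4); precharges=0
Acc 3: bank0 row0 -> MISS (open row0); precharges=1
Acc 4: bank2 row2 -> MISS (open row2); precharges=2
Acc 5: bank2 row1 -> MISS (open row1); precharges=3
Acc 6: bank1 row3 -> MISS (open row3); precharges=3
Acc 7: bank2 row2 -> MISS (open row2); precharges=4
Acc 8: bank2 row1 -> MISS (open row1); precharges=5
Acc 9: bank2 row2 -> MISS (open row2); precharges=6
Acc 10: bank1 row0 -> MISS (open row0); precharges=7
Acc 11: bank0 row2 -> MISS (open row2); precharges=8

Answer: M M M M M M M M M M M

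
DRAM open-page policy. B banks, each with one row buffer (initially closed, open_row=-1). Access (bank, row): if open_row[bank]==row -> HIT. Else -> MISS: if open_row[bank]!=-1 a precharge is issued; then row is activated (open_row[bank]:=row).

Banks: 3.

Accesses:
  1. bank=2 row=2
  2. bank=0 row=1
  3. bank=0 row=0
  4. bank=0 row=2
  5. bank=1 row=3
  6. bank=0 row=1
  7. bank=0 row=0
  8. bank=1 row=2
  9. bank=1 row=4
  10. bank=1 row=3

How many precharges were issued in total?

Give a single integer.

Answer: 7

Derivation:
Acc 1: bank2 row2 -> MISS (open row2); precharges=0
Acc 2: bank0 row1 -> MISS (open row1); precharges=0
Acc 3: bank0 row0 -> MISS (open row0); precharges=1
Acc 4: bank0 row2 -> MISS (open row2); precharges=2
Acc 5: bank1 row3 -> MISS (open row3); precharges=2
Acc 6: bank0 row1 -> MISS (open row1); precharges=3
Acc 7: bank0 row0 -> MISS (open row0); precharges=4
Acc 8: bank1 row2 -> MISS (open row2); precharges=5
Acc 9: bank1 row4 -> MISS (open row4); precharges=6
Acc 10: bank1 row3 -> MISS (open row3); precharges=7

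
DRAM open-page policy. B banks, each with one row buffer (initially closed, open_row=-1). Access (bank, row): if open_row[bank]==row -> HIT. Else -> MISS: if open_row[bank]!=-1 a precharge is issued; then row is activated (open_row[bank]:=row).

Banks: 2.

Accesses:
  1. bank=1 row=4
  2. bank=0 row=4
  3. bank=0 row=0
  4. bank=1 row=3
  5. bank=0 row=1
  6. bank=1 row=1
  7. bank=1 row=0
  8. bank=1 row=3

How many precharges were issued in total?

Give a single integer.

Acc 1: bank1 row4 -> MISS (open row4); precharges=0
Acc 2: bank0 row4 -> MISS (open row4); precharges=0
Acc 3: bank0 row0 -> MISS (open row0); precharges=1
Acc 4: bank1 row3 -> MISS (open row3); precharges=2
Acc 5: bank0 row1 -> MISS (open row1); precharges=3
Acc 6: bank1 row1 -> MISS (open row1); precharges=4
Acc 7: bank1 row0 -> MISS (open row0); precharges=5
Acc 8: bank1 row3 -> MISS (open row3); precharges=6

Answer: 6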